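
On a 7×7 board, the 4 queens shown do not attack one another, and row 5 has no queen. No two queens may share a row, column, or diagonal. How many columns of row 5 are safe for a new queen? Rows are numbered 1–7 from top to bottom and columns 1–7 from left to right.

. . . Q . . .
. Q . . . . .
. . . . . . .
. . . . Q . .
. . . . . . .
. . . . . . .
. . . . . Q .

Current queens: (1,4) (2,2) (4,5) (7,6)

(1,4) attacks row 5 at column 4.
(2,2) attacks row 5 at column 2 and diagonals 5.
(4,5) attacks row 5 at column 5 and diagonals 4, 6.
(7,6) attacks row 5 at column 6 and diagonals 4.
Attacked columns: {2, 4, 5, 6}. Safe: {1, 3, 7}.

3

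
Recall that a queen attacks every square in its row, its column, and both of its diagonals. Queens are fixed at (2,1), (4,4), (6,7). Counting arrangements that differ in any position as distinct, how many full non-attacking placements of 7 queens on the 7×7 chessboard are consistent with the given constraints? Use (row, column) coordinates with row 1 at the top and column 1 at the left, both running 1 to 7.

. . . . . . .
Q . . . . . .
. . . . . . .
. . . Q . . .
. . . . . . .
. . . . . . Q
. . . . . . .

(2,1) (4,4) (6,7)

2

Branch on row 1: col 3 → 1; col 5 → 1; col 6 → 0.
Sum: 1 + 1 + 0 = 2.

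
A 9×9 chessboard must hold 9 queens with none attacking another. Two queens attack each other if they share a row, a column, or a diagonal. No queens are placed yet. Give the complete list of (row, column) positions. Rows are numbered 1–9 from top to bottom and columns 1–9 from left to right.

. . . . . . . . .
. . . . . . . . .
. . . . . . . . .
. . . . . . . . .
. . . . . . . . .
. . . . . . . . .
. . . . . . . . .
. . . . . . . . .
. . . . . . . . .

(1,9) (2,2) (3,5) (4,7) (5,1) (6,3) (7,8) (8,6) (9,4)

Row 1: Safe: 1, 2, 3, 4, 5, 6, 7, 8, 9. Place at column 9.
Row 2: attacked by (1,9)→{8,9}. Safe: 1, 2, 3, 4, 5, 6, 7. Place at column 2.
Row 3: attacked by (1,9)→{7,9}; (2,2)→{1,2,3}. Safe: 4, 5, 6, 8. Place at column 5.
Row 4: attacked by (1,9)→{6,9}; (2,2)→{2,4}; (3,5)→{4,5,6}. Safe: 1, 3, 7, 8. Place at column 7.
Row 5: attacked by (1,9)→{5,9}; (2,2)→{2,5}; (3,5)→{3,5,7}; (4,7)→{6,7,8}. Safe: 1, 4. Place at column 1.
Row 6: attacked by (1,9)→{4,9}; (2,2)→{2,6}; (3,5)→{2,5,8}; (4,7)→{5,7,9}; (5,1)→{1,2}. Safe: 3. Place at column 3.
Row 7: attacked by (1,9)→{3,9}; (2,2)→{2,7}; (3,5)→{1,5,9}; (4,7)→{4,7}; (5,1)→{1,3}; (6,3)→{2,3,4}. Safe: 6, 8. Place at column 8.
Row 8: attacked by (1,9)→{2,9}; (2,2)→{2,8}; (3,5)→{5}; (4,7)→{3,7}; (5,1)→{1,4}; (6,3)→{1,3,5}; (7,8)→{7,8,9}. Safe: 6. Place at column 6.
Row 9: attacked by (1,9)→{1,9}; (2,2)→{2,9}; (3,5)→{5}; (4,7)→{2,7}; (5,1)→{1,5}; (6,3)→{3,6}; (7,8)→{6,8}; (8,6)→{5,6,7}. Safe: 4. Place at column 4.
Columns [9, 2, 5, 7, 1, 3, 8, 6, 4], r−c [-8, 0, -2, -3, 4, 3, -1, 2, 5], r+c [10, 4, 8, 11, 6, 9, 15, 14, 13] are all distinct, so no two queens attack.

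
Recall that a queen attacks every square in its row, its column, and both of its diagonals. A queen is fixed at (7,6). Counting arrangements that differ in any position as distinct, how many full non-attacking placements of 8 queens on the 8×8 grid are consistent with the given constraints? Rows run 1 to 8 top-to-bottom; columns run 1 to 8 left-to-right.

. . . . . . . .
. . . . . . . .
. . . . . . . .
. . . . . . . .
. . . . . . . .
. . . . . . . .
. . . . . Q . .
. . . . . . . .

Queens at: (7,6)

Branch on row 1: col 1 → 1; col 2 → 3; col 3 → 0; col 4 → 3; col 5 → 6; col 7 → 1; col 8 → 0.
Sum: 1 + 3 + 0 + 3 + 6 + 1 + 0 = 14.

14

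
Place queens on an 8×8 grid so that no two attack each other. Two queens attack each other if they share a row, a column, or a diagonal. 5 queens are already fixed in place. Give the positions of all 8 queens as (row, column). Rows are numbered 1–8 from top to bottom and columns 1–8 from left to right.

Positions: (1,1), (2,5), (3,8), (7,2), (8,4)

Row 4: attacked by (1,1)→{1,4}; (2,5)→{3,5,7}; (3,8)→{7,8}; (7,2)→{2,5}; (8,4)→{4,8}. Safe: 6. Place at column 6.
Row 5: attacked by (1,1)→{1,5}; (2,5)→{2,5,8}; (3,8)→{6,8}; (4,6)→{5,6,7}; (7,2)→{2,4}; (8,4)→{1,4,7}. Safe: 3. Place at column 3.
Row 6: attacked by (1,1)→{1,6}; (2,5)→{1,5}; (3,8)→{5,8}; (4,6)→{4,6,8}; (5,3)→{2,3,4}; (7,2)→{1,2,3}; (8,4)→{2,4,6}. Safe: 7. Place at column 7.
Columns [1, 5, 8, 6, 3, 7, 2, 4], r−c [0, -3, -5, -2, 2, -1, 5, 4], r+c [2, 7, 11, 10, 8, 13, 9, 12] are all distinct, so no two queens attack.

(1,1) (2,5) (3,8) (4,6) (5,3) (6,7) (7,2) (8,4)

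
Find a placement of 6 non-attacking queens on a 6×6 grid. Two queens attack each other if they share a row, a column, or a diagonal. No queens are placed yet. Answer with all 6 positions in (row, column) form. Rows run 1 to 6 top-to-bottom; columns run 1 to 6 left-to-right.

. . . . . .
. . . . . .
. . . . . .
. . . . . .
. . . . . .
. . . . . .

(1,5) (2,3) (3,1) (4,6) (5,4) (6,2)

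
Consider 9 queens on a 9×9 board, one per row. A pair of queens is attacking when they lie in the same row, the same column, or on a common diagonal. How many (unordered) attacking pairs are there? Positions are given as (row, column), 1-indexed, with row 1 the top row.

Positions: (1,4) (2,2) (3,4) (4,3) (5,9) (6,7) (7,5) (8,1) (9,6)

Same column: (1,4)–(3,4) (column 4).
Same diagonal: (3,4)–(4,3) (|3−4| = |4−3| = 1); (3,4)–(6,7) (|3−6| = |4−7| = 3).
Total attacking pairs: 3.

3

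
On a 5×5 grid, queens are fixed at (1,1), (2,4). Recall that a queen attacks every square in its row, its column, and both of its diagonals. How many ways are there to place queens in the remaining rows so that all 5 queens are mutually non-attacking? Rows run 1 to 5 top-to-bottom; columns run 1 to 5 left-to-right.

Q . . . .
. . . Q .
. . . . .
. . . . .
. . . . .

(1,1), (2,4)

1

Branch on row 3: col 2 → 1.
Sum: 1 = 1.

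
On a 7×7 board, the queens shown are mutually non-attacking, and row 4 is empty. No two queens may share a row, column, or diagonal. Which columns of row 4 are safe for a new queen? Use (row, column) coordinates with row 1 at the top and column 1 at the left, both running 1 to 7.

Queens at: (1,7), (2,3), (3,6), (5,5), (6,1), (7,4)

(1,7) attacks row 4 at column 7 and diagonals 4.
(2,3) attacks row 4 at column 3 and diagonals 1, 5.
(3,6) attacks row 4 at column 6 and diagonals 5, 7.
(5,5) attacks row 4 at column 5 and diagonals 4, 6.
(6,1) attacks row 4 at column 1 and diagonals 3.
(7,4) attacks row 4 at column 4 and diagonals 1, 7.
Attacked columns: {1, 3, 4, 5, 6, 7}. Safe: {2}.

columns 2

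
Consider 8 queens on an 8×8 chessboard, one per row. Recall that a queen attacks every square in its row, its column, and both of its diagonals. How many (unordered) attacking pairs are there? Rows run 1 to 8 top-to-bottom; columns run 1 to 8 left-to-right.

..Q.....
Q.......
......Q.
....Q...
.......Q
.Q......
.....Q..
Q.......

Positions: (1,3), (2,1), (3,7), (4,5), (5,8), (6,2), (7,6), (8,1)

4

Same column: (2,1)–(8,1) (column 1).
Same diagonal: (2,1)–(7,6) (|2−7| = |1−6| = 5); (4,5)–(8,1) (|4−8| = |5−1| = 4); (5,8)–(7,6) (|5−7| = |8−6| = 2).
Total attacking pairs: 4.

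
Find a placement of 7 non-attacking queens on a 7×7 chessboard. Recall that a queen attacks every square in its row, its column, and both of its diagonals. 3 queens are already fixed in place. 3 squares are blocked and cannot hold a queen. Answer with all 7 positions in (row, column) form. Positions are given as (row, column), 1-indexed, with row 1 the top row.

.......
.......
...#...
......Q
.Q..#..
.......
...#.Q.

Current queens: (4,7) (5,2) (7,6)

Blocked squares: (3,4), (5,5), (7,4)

(1,1) (2,3) (3,5) (4,7) (5,2) (6,4) (7,6)

Row 1: attacked by (4,7)→{4,7}; (5,2)→{2,6}; (7,6)→{6}. Safe: 1, 3, 5. Place at column 1.
Row 2: attacked by (1,1)→{1,2}; (4,7)→{5,7}; (5,2)→{2,5}; (7,6)→{1,6}. Safe: 3, 4. Place at column 3.
Row 3: attacked by (1,1)→{1,3}; (2,3)→{2,3,4}; (4,7)→{6,7}; (5,2)→{2,4}; (7,6)→{2,6}. Blocked: 4. Safe: 5. Place at column 5.
Row 6: attacked by (1,1)→{1,6}; (2,3)→{3,7}; (3,5)→{2,5}; (4,7)→{5,7}; (5,2)→{1,2,3}; (7,6)→{5,6,7}. Safe: 4. Place at column 4.
Columns [1, 3, 5, 7, 2, 4, 6], r−c [0, -1, -2, -3, 3, 2, 1], r+c [2, 5, 8, 11, 7, 10, 13] are all distinct, so no two queens attack.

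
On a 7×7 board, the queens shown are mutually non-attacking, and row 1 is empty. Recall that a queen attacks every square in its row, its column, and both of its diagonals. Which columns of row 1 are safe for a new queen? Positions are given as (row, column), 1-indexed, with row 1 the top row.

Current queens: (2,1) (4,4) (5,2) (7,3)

(2,1) attacks row 1 at column 1 and diagonals 2.
(4,4) attacks row 1 at column 4 and diagonals 1, 7.
(5,2) attacks row 1 at column 2 and diagonals 6.
(7,3) attacks row 1 at column 3.
Attacked columns: {1, 2, 3, 4, 6, 7}. Safe: {5}.

columns 5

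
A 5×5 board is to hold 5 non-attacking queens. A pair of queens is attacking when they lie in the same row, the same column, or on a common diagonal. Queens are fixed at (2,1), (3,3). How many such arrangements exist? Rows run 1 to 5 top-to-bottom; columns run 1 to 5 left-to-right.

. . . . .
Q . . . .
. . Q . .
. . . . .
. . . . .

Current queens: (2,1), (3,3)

1

Branch on row 1: col 4 → 1.
Sum: 1 = 1.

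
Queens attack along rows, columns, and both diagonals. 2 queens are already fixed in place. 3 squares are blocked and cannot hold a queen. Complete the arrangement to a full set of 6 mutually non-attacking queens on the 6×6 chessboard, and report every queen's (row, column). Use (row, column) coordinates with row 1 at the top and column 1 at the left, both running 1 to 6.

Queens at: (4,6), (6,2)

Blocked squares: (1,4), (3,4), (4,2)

Row 1: attacked by (4,6)→{3,6}; (6,2)→{2}. Blocked: 4. Safe: 1, 5. Place at column 5.
Row 2: attacked by (1,5)→{4,5,6}; (4,6)→{4,6}; (6,2)→{2,6}. Safe: 1, 3. Place at column 3.
Row 3: attacked by (1,5)→{3,5}; (2,3)→{2,3,4}; (4,6)→{5,6}; (6,2)→{2,5}. Blocked: 4. Safe: 1. Place at column 1.
Row 5: attacked by (1,5)→{1,5}; (2,3)→{3,6}; (3,1)→{1,3}; (4,6)→{5,6}; (6,2)→{1,2,3}. Safe: 4. Place at column 4.
Columns [5, 3, 1, 6, 4, 2], r−c [-4, -1, 2, -2, 1, 4], r+c [6, 5, 4, 10, 9, 8] are all distinct, so no two queens attack.

(1,5) (2,3) (3,1) (4,6) (5,4) (6,2)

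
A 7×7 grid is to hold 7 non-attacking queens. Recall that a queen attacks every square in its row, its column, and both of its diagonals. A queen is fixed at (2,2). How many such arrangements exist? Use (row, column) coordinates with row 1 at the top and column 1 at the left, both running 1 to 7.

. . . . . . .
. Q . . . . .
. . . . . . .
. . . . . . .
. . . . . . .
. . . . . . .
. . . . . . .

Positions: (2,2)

Branch on row 1: col 4 → 1; col 5 → 1; col 6 → 1; col 7 → 1.
Sum: 1 + 1 + 1 + 1 = 4.

4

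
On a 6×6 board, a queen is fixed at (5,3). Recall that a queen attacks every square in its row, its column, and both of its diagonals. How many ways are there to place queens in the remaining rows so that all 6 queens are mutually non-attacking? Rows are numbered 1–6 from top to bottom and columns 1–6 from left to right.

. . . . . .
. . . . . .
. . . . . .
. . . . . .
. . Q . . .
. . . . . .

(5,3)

Branch on row 1: col 1 → 0; col 2 → 1; col 4 → 0; col 5 → 0; col 6 → 0.
Sum: 0 + 1 + 0 + 0 + 0 = 1.

1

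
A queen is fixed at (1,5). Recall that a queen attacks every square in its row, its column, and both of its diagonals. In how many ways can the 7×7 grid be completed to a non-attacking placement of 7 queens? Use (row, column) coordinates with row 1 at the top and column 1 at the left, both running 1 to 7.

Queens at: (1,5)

Branch on row 2: col 1 → 2; col 2 → 1; col 3 → 1; col 7 → 2.
Sum: 2 + 1 + 1 + 2 = 6.

6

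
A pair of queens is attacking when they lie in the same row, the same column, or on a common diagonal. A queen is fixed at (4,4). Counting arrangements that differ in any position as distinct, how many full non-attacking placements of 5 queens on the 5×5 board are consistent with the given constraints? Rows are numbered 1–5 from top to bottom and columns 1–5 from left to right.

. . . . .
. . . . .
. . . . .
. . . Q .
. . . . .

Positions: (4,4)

Branch on row 1: col 2 → 0; col 3 → 1; col 5 → 1.
Sum: 0 + 1 + 1 = 2.

2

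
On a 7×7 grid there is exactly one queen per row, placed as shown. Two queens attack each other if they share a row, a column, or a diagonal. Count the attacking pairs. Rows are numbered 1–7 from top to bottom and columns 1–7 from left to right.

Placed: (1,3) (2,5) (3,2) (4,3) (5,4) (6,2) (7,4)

Same column: (1,3)–(4,3) (column 3); (3,2)–(6,2) (column 2); (5,4)–(7,4) (column 4).
Same diagonal: (2,5)–(4,3) (|2−4| = |5−3| = 2); (3,2)–(4,3) (|3−4| = |2−3| = 1); (3,2)–(5,4) (|3−5| = |2−4| = 2); (4,3)–(5,4) (|4−5| = |3−4| = 1).
Total attacking pairs: 7.

7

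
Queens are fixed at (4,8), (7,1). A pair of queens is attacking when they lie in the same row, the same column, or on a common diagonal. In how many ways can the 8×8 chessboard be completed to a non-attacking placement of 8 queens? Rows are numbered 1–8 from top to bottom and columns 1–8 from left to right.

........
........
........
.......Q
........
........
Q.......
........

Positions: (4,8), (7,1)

3

Branch on row 1: col 2 → 0; col 3 → 1; col 4 → 1; col 6 → 1.
Sum: 0 + 1 + 1 + 1 = 3.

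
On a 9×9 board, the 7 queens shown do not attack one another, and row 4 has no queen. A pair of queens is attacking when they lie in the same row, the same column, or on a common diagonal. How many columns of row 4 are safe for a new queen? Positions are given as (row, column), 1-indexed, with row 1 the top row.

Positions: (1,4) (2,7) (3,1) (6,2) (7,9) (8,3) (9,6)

(1,4) attacks row 4 at column 4 and diagonals 1, 7.
(2,7) attacks row 4 at column 7 and diagonals 5, 9.
(3,1) attacks row 4 at column 1 and diagonals 2.
(6,2) attacks row 4 at column 2 and diagonals 4.
(7,9) attacks row 4 at column 9 and diagonals 6.
(8,3) attacks row 4 at column 3 and diagonals 7.
(9,6) attacks row 4 at column 6 and diagonals 1.
Attacked columns: {1, 2, 3, 4, 5, 6, 7, 9}. Safe: {8}.

1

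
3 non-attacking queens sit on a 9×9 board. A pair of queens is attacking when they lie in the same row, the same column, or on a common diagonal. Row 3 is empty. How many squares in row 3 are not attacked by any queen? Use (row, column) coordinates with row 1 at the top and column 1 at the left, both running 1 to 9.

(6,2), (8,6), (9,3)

3

(6,2) attacks row 3 at column 2 and diagonals 5.
(8,6) attacks row 3 at column 6 and diagonals 1.
(9,3) attacks row 3 at column 3 and diagonals 9.
Attacked columns: {1, 2, 3, 5, 6, 9}. Safe: {4, 7, 8}.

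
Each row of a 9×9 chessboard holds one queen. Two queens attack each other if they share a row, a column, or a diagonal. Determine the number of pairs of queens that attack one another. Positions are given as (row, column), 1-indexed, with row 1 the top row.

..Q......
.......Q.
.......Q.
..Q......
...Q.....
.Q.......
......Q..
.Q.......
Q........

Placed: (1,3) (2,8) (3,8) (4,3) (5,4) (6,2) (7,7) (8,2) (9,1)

7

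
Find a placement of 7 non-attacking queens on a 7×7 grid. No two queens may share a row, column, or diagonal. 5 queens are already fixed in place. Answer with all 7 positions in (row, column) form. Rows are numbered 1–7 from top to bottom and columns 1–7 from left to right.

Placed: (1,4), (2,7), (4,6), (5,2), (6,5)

Row 3: attacked by (1,4)→{2,4,6}; (2,7)→{6,7}; (4,6)→{5,6,7}; (5,2)→{2,4}; (6,5)→{2,5}. Safe: 1, 3. Place at column 3.
Row 7: attacked by (1,4)→{4}; (2,7)→{2,7}; (3,3)→{3,7}; (4,6)→{3,6}; (5,2)→{2,4}; (6,5)→{4,5,6}. Safe: 1. Place at column 1.
Columns [4, 7, 3, 6, 2, 5, 1], r−c [-3, -5, 0, -2, 3, 1, 6], r+c [5, 9, 6, 10, 7, 11, 8] are all distinct, so no two queens attack.

(1,4) (2,7) (3,3) (4,6) (5,2) (6,5) (7,1)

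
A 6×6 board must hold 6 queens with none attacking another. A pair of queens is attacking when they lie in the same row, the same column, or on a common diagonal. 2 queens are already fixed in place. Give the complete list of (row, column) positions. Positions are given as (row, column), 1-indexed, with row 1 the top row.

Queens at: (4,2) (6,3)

Row 1: attacked by (4,2)→{2,5}; (6,3)→{3}. Safe: 1, 4, 6. Place at column 4.
Row 2: attacked by (1,4)→{3,4,5}; (4,2)→{2,4}; (6,3)→{3}. Safe: 1, 6. Place at column 1.
Row 3: attacked by (1,4)→{2,4,6}; (2,1)→{1,2}; (4,2)→{1,2,3}; (6,3)→{3,6}. Safe: 5. Place at column 5.
Row 5: attacked by (1,4)→{4}; (2,1)→{1,4}; (3,5)→{3,5}; (4,2)→{1,2,3}; (6,3)→{2,3,4}. Safe: 6. Place at column 6.
Columns [4, 1, 5, 2, 6, 3], r−c [-3, 1, -2, 2, -1, 3], r+c [5, 3, 8, 6, 11, 9] are all distinct, so no two queens attack.

(1,4) (2,1) (3,5) (4,2) (5,6) (6,3)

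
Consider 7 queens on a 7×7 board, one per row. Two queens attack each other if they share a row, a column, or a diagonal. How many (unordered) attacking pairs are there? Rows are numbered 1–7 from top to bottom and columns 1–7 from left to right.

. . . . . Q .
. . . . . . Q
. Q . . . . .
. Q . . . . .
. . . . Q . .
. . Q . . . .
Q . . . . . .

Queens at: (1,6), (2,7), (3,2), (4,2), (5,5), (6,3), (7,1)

3

Same column: (3,2)–(4,2) (column 2).
Same diagonal: (1,6)–(2,7) (|1−2| = |6−7| = 1); (2,7)–(6,3) (|2−6| = |7−3| = 4).
Total attacking pairs: 3.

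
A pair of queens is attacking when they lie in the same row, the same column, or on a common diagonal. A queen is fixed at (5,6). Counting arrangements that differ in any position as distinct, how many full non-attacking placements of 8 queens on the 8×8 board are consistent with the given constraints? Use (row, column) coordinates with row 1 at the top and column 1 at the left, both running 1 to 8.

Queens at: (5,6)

Branch on row 1: col 1 → 0; col 3 → 2; col 4 → 6; col 5 → 0; col 7 → 3; col 8 → 1.
Sum: 0 + 2 + 6 + 0 + 3 + 1 = 12.

12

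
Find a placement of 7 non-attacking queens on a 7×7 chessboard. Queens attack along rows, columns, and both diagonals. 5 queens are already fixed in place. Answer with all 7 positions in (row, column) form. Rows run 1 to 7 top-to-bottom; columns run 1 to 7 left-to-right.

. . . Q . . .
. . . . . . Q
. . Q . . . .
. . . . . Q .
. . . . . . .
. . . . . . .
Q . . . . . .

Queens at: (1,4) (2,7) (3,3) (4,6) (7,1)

(1,4) (2,7) (3,3) (4,6) (5,2) (6,5) (7,1)

Row 5: attacked by (1,4)→{4}; (2,7)→{4,7}; (3,3)→{1,3,5}; (4,6)→{5,6,7}; (7,1)→{1,3}. Safe: 2. Place at column 2.
Row 6: attacked by (1,4)→{4}; (2,7)→{3,7}; (3,3)→{3,6}; (4,6)→{4,6}; (5,2)→{1,2,3}; (7,1)→{1,2}. Safe: 5. Place at column 5.
Columns [4, 7, 3, 6, 2, 5, 1], r−c [-3, -5, 0, -2, 3, 1, 6], r+c [5, 9, 6, 10, 7, 11, 8] are all distinct, so no two queens attack.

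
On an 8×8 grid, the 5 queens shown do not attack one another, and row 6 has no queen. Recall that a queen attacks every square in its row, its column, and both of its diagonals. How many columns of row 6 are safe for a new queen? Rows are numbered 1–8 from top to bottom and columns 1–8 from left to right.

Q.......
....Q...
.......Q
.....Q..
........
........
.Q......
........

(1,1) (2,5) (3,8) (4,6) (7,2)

(1,1) attacks row 6 at column 1 and diagonals 6.
(2,5) attacks row 6 at column 5 and diagonals 1.
(3,8) attacks row 6 at column 8 and diagonals 5.
(4,6) attacks row 6 at column 6 and diagonals 4, 8.
(7,2) attacks row 6 at column 2 and diagonals 1, 3.
Attacked columns: {1, 2, 3, 4, 5, 6, 8}. Safe: {7}.

1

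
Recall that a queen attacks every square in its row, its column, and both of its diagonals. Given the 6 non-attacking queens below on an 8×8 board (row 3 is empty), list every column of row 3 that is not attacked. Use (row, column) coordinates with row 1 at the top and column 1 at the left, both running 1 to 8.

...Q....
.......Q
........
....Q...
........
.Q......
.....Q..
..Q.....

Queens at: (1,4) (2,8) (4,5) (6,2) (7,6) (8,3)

(1,4) attacks row 3 at column 4 and diagonals 2, 6.
(2,8) attacks row 3 at column 8 and diagonals 7.
(4,5) attacks row 3 at column 5 and diagonals 4, 6.
(6,2) attacks row 3 at column 2 and diagonals 5.
(7,6) attacks row 3 at column 6 and diagonals 2.
(8,3) attacks row 3 at column 3 and diagonals 8.
Attacked columns: {2, 3, 4, 5, 6, 7, 8}. Safe: {1}.

columns 1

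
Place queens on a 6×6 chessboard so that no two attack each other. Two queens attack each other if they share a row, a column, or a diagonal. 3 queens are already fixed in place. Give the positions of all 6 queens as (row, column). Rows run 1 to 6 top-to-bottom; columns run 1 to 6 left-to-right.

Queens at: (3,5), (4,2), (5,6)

Row 1: attacked by (3,5)→{3,5}; (4,2)→{2,5}; (5,6)→{2,6}. Safe: 1, 4. Place at column 4.
Row 2: attacked by (1,4)→{3,4,5}; (3,5)→{4,5,6}; (4,2)→{2,4}; (5,6)→{3,6}. Safe: 1. Place at column 1.
Row 6: attacked by (1,4)→{4}; (2,1)→{1,5}; (3,5)→{2,5}; (4,2)→{2,4}; (5,6)→{5,6}. Safe: 3. Place at column 3.
Columns [4, 1, 5, 2, 6, 3], r−c [-3, 1, -2, 2, -1, 3], r+c [5, 3, 8, 6, 11, 9] are all distinct, so no two queens attack.

(1,4) (2,1) (3,5) (4,2) (5,6) (6,3)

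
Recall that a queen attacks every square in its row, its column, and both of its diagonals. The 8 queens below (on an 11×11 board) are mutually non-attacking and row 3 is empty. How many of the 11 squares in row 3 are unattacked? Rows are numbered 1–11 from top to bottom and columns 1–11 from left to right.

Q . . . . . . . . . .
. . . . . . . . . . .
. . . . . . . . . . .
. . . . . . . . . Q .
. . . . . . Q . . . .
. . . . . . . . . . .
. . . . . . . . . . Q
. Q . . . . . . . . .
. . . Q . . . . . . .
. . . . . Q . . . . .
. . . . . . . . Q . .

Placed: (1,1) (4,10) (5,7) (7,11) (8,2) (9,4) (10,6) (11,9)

1

(1,1) attacks row 3 at column 1 and diagonals 3.
(4,10) attacks row 3 at column 10 and diagonals 9, 11.
(5,7) attacks row 3 at column 7 and diagonals 5, 9.
(7,11) attacks row 3 at column 11 and diagonals 7.
(8,2) attacks row 3 at column 2 and diagonals 7.
(9,4) attacks row 3 at column 4 and diagonals 10.
(10,6) attacks row 3 at column 6.
(11,9) attacks row 3 at column 9 and diagonals 1.
Attacked columns: {1, 2, 3, 4, 5, 6, 7, 9, 10, 11}. Safe: {8}.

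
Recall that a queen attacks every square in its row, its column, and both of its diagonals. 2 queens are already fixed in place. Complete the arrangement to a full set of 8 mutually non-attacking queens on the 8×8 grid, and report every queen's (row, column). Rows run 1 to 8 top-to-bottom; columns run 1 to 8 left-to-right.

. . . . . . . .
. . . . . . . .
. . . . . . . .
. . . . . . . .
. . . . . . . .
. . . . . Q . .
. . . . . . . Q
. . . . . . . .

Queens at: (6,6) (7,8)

(1,4) (2,7) (3,5) (4,3) (5,1) (6,6) (7,8) (8,2)

Row 1: attacked by (6,6)→{1,6}; (7,8)→{2,8}. Safe: 3, 4, 5, 7. Place at column 4.
Row 2: attacked by (1,4)→{3,4,5}; (6,6)→{2,6}; (7,8)→{3,8}. Safe: 1, 7. Place at column 7.
Row 3: attacked by (1,4)→{2,4,6}; (2,7)→{6,7,8}; (6,6)→{3,6}; (7,8)→{4,8}. Safe: 1, 5. Place at column 5.
Row 4: attacked by (1,4)→{1,4,7}; (2,7)→{5,7}; (3,5)→{4,5,6}; (6,6)→{4,6,8}; (7,8)→{5,8}. Safe: 2, 3. Place at column 3.
Row 5: attacked by (1,4)→{4,8}; (2,7)→{4,7}; (3,5)→{3,5,7}; (4,3)→{2,3,4}; (6,6)→{5,6,7}; (7,8)→{6,8}. Safe: 1. Place at column 1.
Row 8: attacked by (1,4)→{4}; (2,7)→{1,7}; (3,5)→{5}; (4,3)→{3,7}; (5,1)→{1,4}; (6,6)→{4,6,8}; (7,8)→{7,8}. Safe: 2. Place at column 2.
Columns [4, 7, 5, 3, 1, 6, 8, 2], r−c [-3, -5, -2, 1, 4, 0, -1, 6], r+c [5, 9, 8, 7, 6, 12, 15, 10] are all distinct, so no two queens attack.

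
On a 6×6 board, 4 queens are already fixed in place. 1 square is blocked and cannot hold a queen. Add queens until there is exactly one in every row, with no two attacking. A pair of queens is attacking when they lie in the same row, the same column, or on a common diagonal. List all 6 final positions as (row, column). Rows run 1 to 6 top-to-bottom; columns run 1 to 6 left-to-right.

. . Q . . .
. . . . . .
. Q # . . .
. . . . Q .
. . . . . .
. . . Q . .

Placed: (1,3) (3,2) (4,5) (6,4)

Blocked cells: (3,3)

Row 2: attacked by (1,3)→{2,3,4}; (3,2)→{1,2,3}; (4,5)→{3,5}; (6,4)→{4}. Safe: 6. Place at column 6.
Row 5: attacked by (1,3)→{3}; (2,6)→{3,6}; (3,2)→{2,4}; (4,5)→{4,5,6}; (6,4)→{3,4,5}. Safe: 1. Place at column 1.
Columns [3, 6, 2, 5, 1, 4], r−c [-2, -4, 1, -1, 4, 2], r+c [4, 8, 5, 9, 6, 10] are all distinct, so no two queens attack.

(1,3) (2,6) (3,2) (4,5) (5,1) (6,4)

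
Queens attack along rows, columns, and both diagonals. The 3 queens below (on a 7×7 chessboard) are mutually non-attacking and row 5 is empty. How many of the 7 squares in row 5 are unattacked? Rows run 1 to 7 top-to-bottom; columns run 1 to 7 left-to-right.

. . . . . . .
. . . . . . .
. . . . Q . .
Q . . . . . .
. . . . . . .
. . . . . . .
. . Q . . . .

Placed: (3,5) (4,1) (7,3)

(3,5) attacks row 5 at column 5 and diagonals 3, 7.
(4,1) attacks row 5 at column 1 and diagonals 2.
(7,3) attacks row 5 at column 3 and diagonals 1, 5.
Attacked columns: {1, 2, 3, 5, 7}. Safe: {4, 6}.

2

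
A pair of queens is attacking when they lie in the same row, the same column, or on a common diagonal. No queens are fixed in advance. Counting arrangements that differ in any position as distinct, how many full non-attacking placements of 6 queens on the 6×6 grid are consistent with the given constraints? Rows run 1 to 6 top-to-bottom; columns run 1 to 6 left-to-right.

Branch on row 1: col 1 → 0; col 2 → 1; col 3 → 1; col 4 → 1; col 5 → 1; col 6 → 0.
Sum: 0 + 1 + 1 + 1 + 1 + 0 = 4.
(This is the classic 6-queens count.)

4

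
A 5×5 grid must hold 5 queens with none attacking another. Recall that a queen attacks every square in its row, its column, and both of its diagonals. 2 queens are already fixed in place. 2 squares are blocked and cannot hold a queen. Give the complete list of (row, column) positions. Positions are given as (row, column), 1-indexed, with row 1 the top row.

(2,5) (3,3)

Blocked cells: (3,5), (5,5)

Row 1: attacked by (2,5)→{4,5}; (3,3)→{1,3,5}. Safe: 2. Place at column 2.
Row 4: attacked by (1,2)→{2,5}; (2,5)→{3,5}; (3,3)→{2,3,4}. Safe: 1. Place at column 1.
Row 5: attacked by (1,2)→{2}; (2,5)→{2,5}; (3,3)→{1,3,5}; (4,1)→{1,2}. Blocked: 5. Safe: 4. Place at column 4.
Columns [2, 5, 3, 1, 4], r−c [-1, -3, 0, 3, 1], r+c [3, 7, 6, 5, 9] are all distinct, so no two queens attack.

(1,2) (2,5) (3,3) (4,1) (5,4)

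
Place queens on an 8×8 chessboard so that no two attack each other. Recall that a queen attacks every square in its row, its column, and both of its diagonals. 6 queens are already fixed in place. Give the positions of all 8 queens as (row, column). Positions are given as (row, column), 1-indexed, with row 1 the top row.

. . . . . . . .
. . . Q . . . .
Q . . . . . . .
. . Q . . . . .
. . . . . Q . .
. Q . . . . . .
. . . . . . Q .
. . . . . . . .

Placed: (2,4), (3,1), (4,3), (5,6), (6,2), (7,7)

(1,8) (2,4) (3,1) (4,3) (5,6) (6,2) (7,7) (8,5)

Row 1: attacked by (2,4)→{3,4,5}; (3,1)→{1,3}; (4,3)→{3,6}; (5,6)→{2,6}; (6,2)→{2,7}; (7,7)→{1,7}. Safe: 8. Place at column 8.
Row 8: attacked by (1,8)→{1,8}; (2,4)→{4}; (3,1)→{1,6}; (4,3)→{3,7}; (5,6)→{3,6}; (6,2)→{2,4}; (7,7)→{6,7,8}. Safe: 5. Place at column 5.
Columns [8, 4, 1, 3, 6, 2, 7, 5], r−c [-7, -2, 2, 1, -1, 4, 0, 3], r+c [9, 6, 4, 7, 11, 8, 14, 13] are all distinct, so no two queens attack.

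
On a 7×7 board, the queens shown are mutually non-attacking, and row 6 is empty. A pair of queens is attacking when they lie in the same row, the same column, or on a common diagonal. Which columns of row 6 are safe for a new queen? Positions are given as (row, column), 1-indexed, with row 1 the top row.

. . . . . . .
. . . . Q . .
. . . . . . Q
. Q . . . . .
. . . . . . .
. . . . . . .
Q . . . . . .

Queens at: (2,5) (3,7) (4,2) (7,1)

(2,5) attacks row 6 at column 5 and diagonals 1.
(3,7) attacks row 6 at column 7 and diagonals 4.
(4,2) attacks row 6 at column 2 and diagonals 4.
(7,1) attacks row 6 at column 1 and diagonals 2.
Attacked columns: {1, 2, 4, 5, 7}. Safe: {3, 6}.

columns 3, 6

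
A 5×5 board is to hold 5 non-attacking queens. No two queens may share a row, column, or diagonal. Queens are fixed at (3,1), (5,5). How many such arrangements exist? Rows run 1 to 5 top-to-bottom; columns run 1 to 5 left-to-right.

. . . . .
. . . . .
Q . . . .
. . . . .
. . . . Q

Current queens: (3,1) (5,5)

Branch on row 1: col 2 → 1; col 4 → 0.
Sum: 1 + 0 = 1.

1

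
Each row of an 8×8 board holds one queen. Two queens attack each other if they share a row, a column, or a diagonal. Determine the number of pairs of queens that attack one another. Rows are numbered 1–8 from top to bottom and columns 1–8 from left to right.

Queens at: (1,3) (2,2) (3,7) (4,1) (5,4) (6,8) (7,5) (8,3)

3

Same column: (1,3)–(8,3) (column 3).
Same diagonal: (1,3)–(2,2) (|1−2| = |3−2| = 1); (1,3)–(6,8) (|1−6| = |3−8| = 5).
Total attacking pairs: 3.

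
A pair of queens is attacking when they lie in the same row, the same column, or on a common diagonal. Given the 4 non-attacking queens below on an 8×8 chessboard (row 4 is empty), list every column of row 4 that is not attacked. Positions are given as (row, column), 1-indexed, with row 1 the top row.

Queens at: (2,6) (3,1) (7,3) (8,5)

(2,6) attacks row 4 at column 6 and diagonals 4, 8.
(3,1) attacks row 4 at column 1 and diagonals 2.
(7,3) attacks row 4 at column 3 and diagonals 6.
(8,5) attacks row 4 at column 5 and diagonals 1.
Attacked columns: {1, 2, 3, 4, 5, 6, 8}. Safe: {7}.

columns 7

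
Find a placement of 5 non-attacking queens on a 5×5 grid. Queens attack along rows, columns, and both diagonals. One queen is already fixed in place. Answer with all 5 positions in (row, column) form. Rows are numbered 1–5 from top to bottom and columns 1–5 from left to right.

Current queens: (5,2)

Row 1: attacked by (5,2)→{2}. Safe: 1, 3, 4, 5. Place at column 5.
Row 2: attacked by (1,5)→{4,5}; (5,2)→{2,5}. Safe: 1, 3. Place at column 3.
Row 3: attacked by (1,5)→{3,5}; (2,3)→{2,3,4}; (5,2)→{2,4}. Safe: 1. Place at column 1.
Row 4: attacked by (1,5)→{2,5}; (2,3)→{1,3,5}; (3,1)→{1,2}; (5,2)→{1,2,3}. Safe: 4. Place at column 4.
Columns [5, 3, 1, 4, 2], r−c [-4, -1, 2, 0, 3], r+c [6, 5, 4, 8, 7] are all distinct, so no two queens attack.

(1,5) (2,3) (3,1) (4,4) (5,2)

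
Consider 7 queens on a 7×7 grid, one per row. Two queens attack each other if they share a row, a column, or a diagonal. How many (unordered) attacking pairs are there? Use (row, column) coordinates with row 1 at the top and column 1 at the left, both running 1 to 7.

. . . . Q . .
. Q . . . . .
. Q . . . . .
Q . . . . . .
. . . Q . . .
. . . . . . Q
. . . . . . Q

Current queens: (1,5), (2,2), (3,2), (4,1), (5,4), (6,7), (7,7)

Same column: (2,2)–(3,2) (column 2); (6,7)–(7,7) (column 7).
Same diagonal: (2,2)–(7,7) (|2−7| = |2−7| = 5); (3,2)–(4,1) (|3−4| = |2−1| = 1); (3,2)–(5,4) (|3−5| = |2−4| = 2).
Total attacking pairs: 5.

5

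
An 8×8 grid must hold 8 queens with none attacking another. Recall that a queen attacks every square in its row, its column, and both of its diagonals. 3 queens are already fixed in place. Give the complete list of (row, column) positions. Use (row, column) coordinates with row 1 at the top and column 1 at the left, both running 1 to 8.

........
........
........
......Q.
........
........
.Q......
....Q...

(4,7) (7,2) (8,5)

Row 1: attacked by (4,7)→{4,7}; (7,2)→{2,8}; (8,5)→{5}. Safe: 1, 3, 6. Place at column 3.
Row 2: attacked by (1,3)→{2,3,4}; (4,7)→{5,7}; (7,2)→{2,7}; (8,5)→{5}. Safe: 1, 6, 8. Place at column 8.
Row 3: attacked by (1,3)→{1,3,5}; (2,8)→{7,8}; (4,7)→{6,7,8}; (7,2)→{2,6}; (8,5)→{5}. Safe: 4. Place at column 4.
Row 5: attacked by (1,3)→{3,7}; (2,8)→{5,8}; (3,4)→{2,4,6}; (4,7)→{6,7,8}; (7,2)→{2,4}; (8,5)→{2,5,8}. Safe: 1. Place at column 1.
Row 6: attacked by (1,3)→{3,8}; (2,8)→{4,8}; (3,4)→{1,4,7}; (4,7)→{5,7}; (5,1)→{1,2}; (7,2)→{1,2,3}; (8,5)→{3,5,7}. Safe: 6. Place at column 6.
Columns [3, 8, 4, 7, 1, 6, 2, 5], r−c [-2, -6, -1, -3, 4, 0, 5, 3], r+c [4, 10, 7, 11, 6, 12, 9, 13] are all distinct, so no two queens attack.

(1,3) (2,8) (3,4) (4,7) (5,1) (6,6) (7,2) (8,5)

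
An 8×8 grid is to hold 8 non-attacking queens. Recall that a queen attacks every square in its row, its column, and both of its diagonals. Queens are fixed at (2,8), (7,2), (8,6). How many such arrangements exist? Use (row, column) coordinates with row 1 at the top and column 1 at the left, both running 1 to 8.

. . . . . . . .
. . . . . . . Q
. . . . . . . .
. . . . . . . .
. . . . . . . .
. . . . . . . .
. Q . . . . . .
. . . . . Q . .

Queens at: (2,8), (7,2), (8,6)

Branch on row 1: col 1 → 0; col 3 → 0; col 4 → 1; col 5 → 0.
Sum: 0 + 0 + 1 + 0 = 1.

1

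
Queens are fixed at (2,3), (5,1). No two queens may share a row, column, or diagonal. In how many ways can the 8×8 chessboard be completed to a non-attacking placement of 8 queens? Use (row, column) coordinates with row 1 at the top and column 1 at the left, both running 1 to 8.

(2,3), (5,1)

3

Branch on row 1: col 6 → 3; col 7 → 0; col 8 → 0.
Sum: 3 + 0 + 0 = 3.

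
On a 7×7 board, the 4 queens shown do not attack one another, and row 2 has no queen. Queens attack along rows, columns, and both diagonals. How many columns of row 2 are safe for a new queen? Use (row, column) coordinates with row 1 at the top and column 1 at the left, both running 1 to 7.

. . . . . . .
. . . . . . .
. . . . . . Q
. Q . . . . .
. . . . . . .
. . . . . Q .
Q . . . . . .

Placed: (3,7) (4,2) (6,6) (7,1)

(3,7) attacks row 2 at column 7 and diagonals 6.
(4,2) attacks row 2 at column 2 and diagonals 4.
(6,6) attacks row 2 at column 6 and diagonals 2.
(7,1) attacks row 2 at column 1 and diagonals 6.
Attacked columns: {1, 2, 4, 6, 7}. Safe: {3, 5}.

2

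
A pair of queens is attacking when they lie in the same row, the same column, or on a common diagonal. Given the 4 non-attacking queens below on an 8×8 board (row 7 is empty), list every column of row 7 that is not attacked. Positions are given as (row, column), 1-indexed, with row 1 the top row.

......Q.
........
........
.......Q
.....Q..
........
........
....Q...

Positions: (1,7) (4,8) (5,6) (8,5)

(1,7) attacks row 7 at column 7 and diagonals 1.
(4,8) attacks row 7 at column 8 and diagonals 5.
(5,6) attacks row 7 at column 6 and diagonals 4, 8.
(8,5) attacks row 7 at column 5 and diagonals 4, 6.
Attacked columns: {1, 4, 5, 6, 7, 8}. Safe: {2, 3}.

columns 2, 3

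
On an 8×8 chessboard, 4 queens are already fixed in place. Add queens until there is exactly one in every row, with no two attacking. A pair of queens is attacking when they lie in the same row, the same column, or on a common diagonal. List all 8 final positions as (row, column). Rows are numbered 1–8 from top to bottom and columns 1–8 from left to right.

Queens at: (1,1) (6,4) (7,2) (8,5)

Row 2: attacked by (1,1)→{1,2}; (6,4)→{4,8}; (7,2)→{2,7}; (8,5)→{5}. Safe: 3, 6. Place at column 6.
Row 3: attacked by (1,1)→{1,3}; (2,6)→{5,6,7}; (6,4)→{1,4,7}; (7,2)→{2,6}; (8,5)→{5}. Safe: 8. Place at column 8.
Row 4: attacked by (1,1)→{1,4}; (2,6)→{4,6,8}; (3,8)→{7,8}; (6,4)→{2,4,6}; (7,2)→{2,5}; (8,5)→{1,5}. Safe: 3. Place at column 3.
Row 5: attacked by (1,1)→{1,5}; (2,6)→{3,6}; (3,8)→{6,8}; (4,3)→{2,3,4}; (6,4)→{3,4,5}; (7,2)→{2,4}; (8,5)→{2,5,8}. Safe: 7. Place at column 7.
Columns [1, 6, 8, 3, 7, 4, 2, 5], r−c [0, -4, -5, 1, -2, 2, 5, 3], r+c [2, 8, 11, 7, 12, 10, 9, 13] are all distinct, so no two queens attack.

(1,1) (2,6) (3,8) (4,3) (5,7) (6,4) (7,2) (8,5)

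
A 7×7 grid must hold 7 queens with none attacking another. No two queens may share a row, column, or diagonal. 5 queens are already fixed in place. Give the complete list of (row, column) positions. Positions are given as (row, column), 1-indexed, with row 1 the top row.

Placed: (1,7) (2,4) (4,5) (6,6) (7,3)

Row 3: attacked by (1,7)→{5,7}; (2,4)→{3,4,5}; (4,5)→{4,5,6}; (6,6)→{3,6}; (7,3)→{3,7}. Safe: 1, 2. Place at column 1.
Row 5: attacked by (1,7)→{3,7}; (2,4)→{1,4,7}; (3,1)→{1,3}; (4,5)→{4,5,6}; (6,6)→{5,6,7}; (7,3)→{1,3,5}. Safe: 2. Place at column 2.
Columns [7, 4, 1, 5, 2, 6, 3], r−c [-6, -2, 2, -1, 3, 0, 4], r+c [8, 6, 4, 9, 7, 12, 10] are all distinct, so no two queens attack.

(1,7) (2,4) (3,1) (4,5) (5,2) (6,6) (7,3)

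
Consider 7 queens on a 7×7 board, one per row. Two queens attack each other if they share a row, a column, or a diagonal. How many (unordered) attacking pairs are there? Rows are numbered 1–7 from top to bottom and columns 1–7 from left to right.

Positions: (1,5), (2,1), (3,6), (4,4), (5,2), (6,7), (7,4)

Same column: (4,4)–(7,4) (column 4).
Same diagonal: (5,2)–(7,4) (|5−7| = |2−4| = 2).
Total attacking pairs: 2.

2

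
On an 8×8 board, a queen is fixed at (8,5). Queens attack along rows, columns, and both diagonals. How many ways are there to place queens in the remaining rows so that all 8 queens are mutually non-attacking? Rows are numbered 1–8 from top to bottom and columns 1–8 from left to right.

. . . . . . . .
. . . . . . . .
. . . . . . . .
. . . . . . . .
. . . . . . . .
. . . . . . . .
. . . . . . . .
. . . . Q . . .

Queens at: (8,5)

18

Branch on row 1: col 1 → 1; col 2 → 3; col 3 → 4; col 4 → 3; col 6 → 3; col 7 → 3; col 8 → 1.
Sum: 1 + 3 + 4 + 3 + 3 + 3 + 1 = 18.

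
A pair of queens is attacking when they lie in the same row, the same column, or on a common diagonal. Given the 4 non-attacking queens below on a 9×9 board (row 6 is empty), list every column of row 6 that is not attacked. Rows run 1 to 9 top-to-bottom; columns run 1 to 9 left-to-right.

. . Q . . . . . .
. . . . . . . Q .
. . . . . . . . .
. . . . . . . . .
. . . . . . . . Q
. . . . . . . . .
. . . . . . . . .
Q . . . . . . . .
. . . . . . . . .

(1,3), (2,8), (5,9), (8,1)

(1,3) attacks row 6 at column 3 and diagonals 8.
(2,8) attacks row 6 at column 8 and diagonals 4.
(5,9) attacks row 6 at column 9 and diagonals 8.
(8,1) attacks row 6 at column 1 and diagonals 3.
Attacked columns: {1, 3, 4, 8, 9}. Safe: {2, 5, 6, 7}.

columns 2, 5, 6, 7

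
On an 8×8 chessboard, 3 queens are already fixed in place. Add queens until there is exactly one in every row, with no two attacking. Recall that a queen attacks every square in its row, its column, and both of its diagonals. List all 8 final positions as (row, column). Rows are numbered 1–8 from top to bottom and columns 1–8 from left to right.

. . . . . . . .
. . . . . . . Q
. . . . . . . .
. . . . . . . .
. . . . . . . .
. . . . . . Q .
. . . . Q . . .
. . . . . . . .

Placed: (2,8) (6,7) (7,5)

(1,6) (2,8) (3,2) (4,4) (5,1) (6,7) (7,5) (8,3)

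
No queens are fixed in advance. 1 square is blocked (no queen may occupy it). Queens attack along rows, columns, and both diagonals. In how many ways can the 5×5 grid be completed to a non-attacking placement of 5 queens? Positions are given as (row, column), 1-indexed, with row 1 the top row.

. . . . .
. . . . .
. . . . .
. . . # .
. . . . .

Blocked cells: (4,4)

Branch on row 1: col 1 → 2; col 2 → 2; col 3 → 1; col 4 → 2; col 5 → 1.
Sum: 2 + 2 + 1 + 2 + 1 = 8.

8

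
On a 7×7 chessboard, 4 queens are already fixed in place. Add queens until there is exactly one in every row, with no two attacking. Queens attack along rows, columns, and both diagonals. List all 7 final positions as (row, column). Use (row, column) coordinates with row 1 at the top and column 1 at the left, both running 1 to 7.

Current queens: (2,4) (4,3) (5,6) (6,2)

Row 1: attacked by (2,4)→{3,4,5}; (4,3)→{3,6}; (5,6)→{2,6}; (6,2)→{2,7}. Safe: 1. Place at column 1.
Row 3: attacked by (1,1)→{1,3}; (2,4)→{3,4,5}; (4,3)→{2,3,4}; (5,6)→{4,6}; (6,2)→{2,5}. Safe: 7. Place at column 7.
Row 7: attacked by (1,1)→{1,7}; (2,4)→{4}; (3,7)→{3,7}; (4,3)→{3,6}; (5,6)→{4,6}; (6,2)→{1,2,3}. Safe: 5. Place at column 5.
Columns [1, 4, 7, 3, 6, 2, 5], r−c [0, -2, -4, 1, -1, 4, 2], r+c [2, 6, 10, 7, 11, 8, 12] are all distinct, so no two queens attack.

(1,1) (2,4) (3,7) (4,3) (5,6) (6,2) (7,5)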